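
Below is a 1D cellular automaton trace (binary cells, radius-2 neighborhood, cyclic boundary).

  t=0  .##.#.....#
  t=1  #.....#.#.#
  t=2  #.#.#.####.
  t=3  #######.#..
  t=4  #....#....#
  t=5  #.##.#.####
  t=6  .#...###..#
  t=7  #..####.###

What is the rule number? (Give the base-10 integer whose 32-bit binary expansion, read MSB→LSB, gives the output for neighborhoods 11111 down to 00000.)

  ##### -> .   bit 31 = 0  t=3,i=2
  ####. -> #   bit 30 = 1  t=2,i=8
  ###.# -> .   bit 29 = 0  t=2,i=9
  ###.. -> .   bit 28 = 0  t=6,i=7
  ##.## -> #   bit 27 = 1  t=5,i=1
  ##.#. -> .   bit 26 = 0  t=0,i=3
  ##..# -> #   bit 25 = 1  t=6,i=8
  ##... -> .   bit 24 = 0  t=1,i=1
  #.### -> #   bit 23 = 1  t=2,i=6
  #.##. -> .   bit 22 = 0  t=0,i=1
  #.#.# -> #   bit 21 = 1  t=1,i=8
  #.#.. -> .   bit 20 = 0  t=0,i=4
  #..## -> #   bit 19 = 1  t=3,i=10
  #..#. -> #   bit 18 = 1  t=6,i=9
  #...# -> #   bit 17 = 1  t=6,i=3
  #.... -> #   bit 16 = 1  t=0,i=6
  .#### -> .   bit 15 = 0  t=2,i=7
  .###. -> #   bit 14 = 1  t=6,i=6
  .##.# -> .   bit 13 = 0  t=0,i=2
  .##.. -> #   bit 12 = 1  t=1,i=0
  .#.## -> #   bit 11 = 1  t=0,i=0
  .#.#. -> #   bit 10 = 1  t=1,i=7
  .#..# -> .   bit 9 = 0  t=3,i=9
  .#... -> .   bit 8 = 0  t=0,i=5
  ..### -> #   bit 7 = 1  t=3,i=0
  ..##. -> #   bit 6 = 1  t=4,i=10
  ..#.# -> #   bit 5 = 1  t=0,i=10
  ..#.. -> #   bit 4 = 1  t=4,i=5
  ...## -> #   bit 3 = 1  t=4,i=9
  ...#. -> .   bit 2 = 0  t=0,i=9
  ....# -> #   bit 1 = 1  t=0,i=8
  ..... -> .   bit 0 = 0  t=0,i=7
  bits 01001010101011110101110011111010 = 1253006586

1253006586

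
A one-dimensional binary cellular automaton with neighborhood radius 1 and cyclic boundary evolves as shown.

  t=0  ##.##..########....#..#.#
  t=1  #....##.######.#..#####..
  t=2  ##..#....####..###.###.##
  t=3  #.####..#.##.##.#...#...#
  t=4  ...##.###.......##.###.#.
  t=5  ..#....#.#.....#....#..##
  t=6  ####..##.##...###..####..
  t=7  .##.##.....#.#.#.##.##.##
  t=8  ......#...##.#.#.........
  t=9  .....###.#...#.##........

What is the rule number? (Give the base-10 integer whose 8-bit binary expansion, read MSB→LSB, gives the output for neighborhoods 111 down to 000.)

  ### -> #   bit 7 = 1  t=0,i=0
  ##. -> .   bit 6 = 0  t=0,i=1
  #.# -> .   bit 5 = 0  t=0,i=2
  #.. -> #   bit 4 = 1  t=0,i=5
  .## -> .   bit 3 = 0  t=0,i=3
  .#. -> #   bit 2 = 1  t=0,i=19
  ..# -> #   bit 1 = 1  t=0,i=6
  ... -> .   bit 0 = 0  t=0,i=16
  bits 10010110 = 150

150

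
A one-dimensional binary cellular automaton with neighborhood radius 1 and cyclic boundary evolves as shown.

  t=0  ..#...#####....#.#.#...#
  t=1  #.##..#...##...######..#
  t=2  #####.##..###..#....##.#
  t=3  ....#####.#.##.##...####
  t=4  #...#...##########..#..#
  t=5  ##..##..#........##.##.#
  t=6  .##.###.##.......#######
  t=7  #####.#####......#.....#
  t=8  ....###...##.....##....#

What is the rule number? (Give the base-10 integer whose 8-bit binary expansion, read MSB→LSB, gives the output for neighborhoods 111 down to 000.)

  ### -> .   bit 7 = 0  t=0,i=7
  ##. -> #   bit 6 = 1  t=0,i=10
  #.# -> #   bit 5 = 1  t=0,i=16
  #.. -> #   bit 4 = 1  t=0,i=0
  .## -> #   bit 3 = 1  t=0,i=6
  .#. -> #   bit 2 = 1  t=0,i=2
  ..# -> .   bit 1 = 0  t=0,i=1
  ... -> .   bit 0 = 0  t=0,i=4
  bits 01111100 = 124

124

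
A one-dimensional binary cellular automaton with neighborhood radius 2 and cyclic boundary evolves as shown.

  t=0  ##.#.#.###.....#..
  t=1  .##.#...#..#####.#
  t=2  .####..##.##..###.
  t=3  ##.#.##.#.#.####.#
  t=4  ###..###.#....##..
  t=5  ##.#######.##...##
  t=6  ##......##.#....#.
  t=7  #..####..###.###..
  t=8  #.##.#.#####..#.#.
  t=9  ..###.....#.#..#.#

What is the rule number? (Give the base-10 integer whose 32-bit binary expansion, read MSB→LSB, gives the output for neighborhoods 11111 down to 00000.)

  #####|.  b31=0 t=1,i=13
  ####.|#  b30=1 t=1,i=14
  ###.#|#  b29=1 t=1,i=15
  ###..|.  b28=0 t=0,i=9
  ##.##|.  b27=0 t=2,i=9
  ##.#.|#  b26=1 t=0,i=2
  ##..#|#  b25=1 t=2,i=5
  ##...|.  b24=0 t=0,i=10
  #.###|.  b23=0 t=0,i=7
  #.##.|#  b22=1 t=1,i=1
  #.#.#|.  b21=0 t=0,i=3
  #.#..|#  b20=1 t=1,i=4
  #..##|#  b19=1 t=0,i=17
  #..#.|.  b18=0 t=7,i=17
  #...#|.  b17=0 t=1,i=6
  #....|#  b16=1 t=0,i=11
  .####|.  b15=0 t=1,i=12
  .###.|#  b14=1 t=0,i=8
  .##.#|#  b13=1 t=0,i=1
  .##..|.  b12=0 t=2,i=11
  .#.##|.  b11=0 t=0,i=6
  .#.#.|#  b10=1 t=0,i=4
  .#..#|.  b9=0 t=0,i=16
  .#...|.  b8=0 t=1,i=5
  ..###|#  b7=1 t=1,i=11
  ..##.|.  b6=0 t=0,i=0
  ..#.#|.  b5=0 t=6,i=16
  ..#..|#  b4=1 t=0,i=15
  ...##|.  b3=0 t=4,i=13
  ...#.|#  b2=1 t=0,i=14
  ....#|#  b1=1 t=0,i=13
  .....|#  b0=1 t=0,i=12
  bits 01100110010110010110010010010111 = 1717134487

1717134487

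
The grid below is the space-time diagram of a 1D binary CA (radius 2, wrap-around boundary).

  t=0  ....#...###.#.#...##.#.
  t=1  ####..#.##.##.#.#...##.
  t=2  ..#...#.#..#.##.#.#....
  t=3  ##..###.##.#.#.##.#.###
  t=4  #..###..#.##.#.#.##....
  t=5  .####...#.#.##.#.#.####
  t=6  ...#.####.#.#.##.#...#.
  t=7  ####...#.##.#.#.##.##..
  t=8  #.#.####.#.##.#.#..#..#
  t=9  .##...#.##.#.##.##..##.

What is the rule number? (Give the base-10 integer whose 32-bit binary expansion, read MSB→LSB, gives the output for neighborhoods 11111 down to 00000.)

1165705895

  #####|.  b31=0 t=3,i=22
  ####.|#  b30=1 t=1,i=2
  ###.#|.  b29=0 t=0,i=10
  ###..|.  b28=0 t=1,i=3
  ##.##|.  b27=0 t=1,i=10
  ##.#.|#  b26=1 t=0,i=11
  ##..#|.  b25=0 t=1,i=4
  ##...|#  b24=1 t=4,i=19
  #.###|.  b23=0 t=1,i=0
  #.##.|#  b22=1 t=1,i=8
  #.#.#|#  b21=1 t=0,i=12
  #.#..|#  b20=1 t=0,i=14
  #..##|#  b19=1 t=3,i=3
  #..#.|.  b18=0 t=1,i=5
  #...#|#  b17=1 t=0,i=6
  #....|#  b16=1 t=0,i=0
  .####|.  b15=0 t=1,i=1
  .###.|#  b14=1 t=0,i=9
  .##.#|.  b13=0 t=0,i=19
  .##..|.  b12=0 t=4,i=18
  .#.##|.  b11=0 t=1,i=7
  .#.#.|.  b10=0 t=0,i=13
  .#..#|#  b9=1 t=2,i=9
  .#...|.  b8=0 t=0,i=5
  ..###|#  b7=1 t=0,i=8
  ..##.|.  b6=0 t=0,i=18
  ..#.#|#  b5=1 t=1,i=6
  ..#..|.  b4=0 t=0,i=4
  ...##|.  b3=0 t=0,i=7
  ...#.|#  b2=1 t=0,i=3
  ....#|#  b1=1 t=0,i=2
  .....|#  b0=1 t=0,i=1
  bits 01000101011110110100001010100111 = 1165705895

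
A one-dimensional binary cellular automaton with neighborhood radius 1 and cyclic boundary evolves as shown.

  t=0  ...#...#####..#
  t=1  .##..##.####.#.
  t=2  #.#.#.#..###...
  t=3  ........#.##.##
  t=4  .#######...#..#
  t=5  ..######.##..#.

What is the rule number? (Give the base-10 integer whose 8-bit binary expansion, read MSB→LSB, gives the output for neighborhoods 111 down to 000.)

195

  ### -> #   bit 7 = 1  t=0,i=8
  ##. -> #   bit 6 = 1  t=0,i=11
  #.# -> .   bit 5 = 0  t=1,i=7
  #.. -> .   bit 4 = 0  t=0,i=0
  .## -> .   bit 3 = 0  t=0,i=7
  .#. -> .   bit 2 = 0  t=0,i=3
  ..# -> #   bit 1 = 1  t=0,i=2
  ... -> #   bit 0 = 1  t=0,i=1
  bits 11000011 = 195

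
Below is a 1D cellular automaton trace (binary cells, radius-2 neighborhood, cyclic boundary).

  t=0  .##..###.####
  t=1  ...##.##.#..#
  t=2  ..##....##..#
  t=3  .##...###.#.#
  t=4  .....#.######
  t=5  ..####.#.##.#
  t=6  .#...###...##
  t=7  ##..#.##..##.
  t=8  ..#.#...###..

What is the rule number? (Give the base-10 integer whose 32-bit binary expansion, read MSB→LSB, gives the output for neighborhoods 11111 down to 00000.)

  nb #####: next=#  (t=4,i=9, bit31=1)
  nb ####.: next=.  (t=0,i=11, bit30=0)
  nb ###.#: next=#  (t=0,i=7, bit29=1)
  nb ###..: next=#  (t=4,i=12, bit28=1)
  nb ##.##: next=.  (t=0,i=0, bit27=0)
  nb ##.#.: next=#  (t=1,i=8, bit26=1)
  nb ##..#: next=#  (t=0,i=3, bit25=1)
  nb ##...: next=.  (t=2,i=4, bit24=0)
  nb #.###: next=#  (t=0,i=9, bit23=1)
  nb #.##.: next=.  (t=0,i=1, bit22=0)
  nb #.#.#: next=#  (t=3,i=10, bit21=1)
  nb #.#..: next=#  (t=1,i=9, bit20=1)
  nb #..##: next=#  (t=0,i=4, bit19=1)
  nb #..#.: next=.  (t=1,i=11, bit18=0)
  nb #...#: next=.  (t=1,i=1, bit17=0)
  nb #....: next=.  (t=2,i=5, bit16=0)
  nb .####: next=.  (t=0,i=10, bit15=0)
  nb .###.: next=#  (t=0,i=6, bit14=1)
  nb .##.#: next=.  (t=1,i=4, bit13=0)
  nb .##..: next=.  (t=0,i=2, bit12=0)
  nb .#.##: next=.  (t=3,i=0, bit11=0)
  nb .#.#.: next=#  (t=3,i=11, bit10=1)
  nb .#..#: next=.  (t=1,i=10, bit9=0)
  nb .#...: next=.  (t=1,i=0, bit8=0)
  nb ..###: next=.  (t=0,i=5, bit7=0)
  nb ..##.: next=#  (t=1,i=3, bit6=1)
  nb ..#.#: next=#  (t=4,i=5, bit5=1)
  nb ..#..: next=#  (t=1,i=12, bit4=1)
  nb ...##: next=#  (t=1,i=2, bit3=1)
  nb ...#.: next=#  (t=4,i=4, bit2=1)
  nb ....#: next=#  (t=2,i=6, bit1=1)
  nb .....: next=#  (t=4,i=2, bit0=1)
  bits 10110110101110000100010001111111 = 3065529471

3065529471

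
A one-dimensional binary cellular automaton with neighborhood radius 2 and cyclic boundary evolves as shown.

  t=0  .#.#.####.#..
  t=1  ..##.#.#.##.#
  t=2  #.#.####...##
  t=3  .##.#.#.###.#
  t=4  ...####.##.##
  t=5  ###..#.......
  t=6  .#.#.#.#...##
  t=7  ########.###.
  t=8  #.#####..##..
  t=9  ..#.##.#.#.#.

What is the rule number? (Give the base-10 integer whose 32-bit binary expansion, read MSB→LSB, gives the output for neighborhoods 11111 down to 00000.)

3350414938

  #####|#  b31=1 t=7,i=2
  ####.|#  b30=1 t=0,i=7
  ###.#|.  b29=0 t=0,i=8
  ###..|.  b28=0 t=2,i=7
  ##.##|.  b27=0 t=4,i=7
  ##.#.|#  b26=1 t=0,i=9
  ##..#|#  b25=1 t=5,i=3
  ##...|#  b24=1 t=2,i=8
  #.###|#  b23=1 t=0,i=5
  #.##.|.  b22=0 t=1,i=9
  #.#.#|#  b21=1 t=0,i=3
  #.#..|#  b20=1 t=0,i=10
  #..##|.  b19=0 t=1,i=1
  #..#.|.  b18=0 t=5,i=4
  #...#|#  b17=1 t=0,i=12
  #....|#  b16=1 t=5,i=7
  .####|.  b15=0 t=0,i=6
  .###.|#  b14=1 t=2,i=12
  .##.#|.  b13=0 t=1,i=3
  .##..|.  b12=0 t=4,i=12
  .#.##|.  b11=0 t=0,i=4
  .#.#.|#  b10=1 t=0,i=2
  .#..#|#  b9=1 t=1,i=0
  .#...|.  b8=0 t=0,i=11
  ..###|.  b7=0 t=2,i=11
  ..##.|#  b6=1 t=1,i=2
  ..#.#|.  b5=0 t=0,i=1
  ..#..|#  b4=1 t=5,i=5
  ...##|#  b3=1 t=2,i=10
  ...#.|.  b2=0 t=0,i=0
  ....#|#  b1=1 t=5,i=11
  .....|.  b0=0 t=5,i=8
  bits 11000111101100110100011001011010 = 3350414938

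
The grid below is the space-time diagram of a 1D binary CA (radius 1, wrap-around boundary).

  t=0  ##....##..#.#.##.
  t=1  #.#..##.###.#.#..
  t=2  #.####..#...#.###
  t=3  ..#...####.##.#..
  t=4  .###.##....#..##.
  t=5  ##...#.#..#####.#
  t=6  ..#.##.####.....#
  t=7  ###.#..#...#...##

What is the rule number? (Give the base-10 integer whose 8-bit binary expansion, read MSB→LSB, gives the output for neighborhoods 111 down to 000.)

30

  ### -> .   bit 7 = 0  t=1,i=9
  ##. -> .   bit 6 = 0  t=0,i=1
  #.# -> .   bit 5 = 0  t=0,i=11
  #.. -> #   bit 4 = 1  t=0,i=2
  .## -> #   bit 3 = 1  t=0,i=0
  .#. -> #   bit 2 = 1  t=0,i=10
  ..# -> #   bit 1 = 1  t=0,i=5
  ... -> .   bit 0 = 0  t=0,i=3
  bits 00011110 = 30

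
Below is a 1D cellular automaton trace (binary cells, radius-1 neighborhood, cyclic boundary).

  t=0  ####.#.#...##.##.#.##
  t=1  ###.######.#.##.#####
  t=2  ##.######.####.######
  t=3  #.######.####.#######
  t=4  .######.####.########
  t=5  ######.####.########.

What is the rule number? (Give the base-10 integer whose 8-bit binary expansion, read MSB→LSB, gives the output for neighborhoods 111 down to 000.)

189

  ###|#  b7=1 t=0,i=0
  ##.|.  b6=0 t=0,i=3
  #.#|#  b5=1 t=0,i=4
  #..|#  b4=1 t=0,i=8
  .##|#  b3=1 t=0,i=11
  .#.|#  b2=1 t=0,i=5
  ..#|.  b1=0 t=0,i=10
  ...|#  b0=1 t=0,i=9
  bits 10111101 = 189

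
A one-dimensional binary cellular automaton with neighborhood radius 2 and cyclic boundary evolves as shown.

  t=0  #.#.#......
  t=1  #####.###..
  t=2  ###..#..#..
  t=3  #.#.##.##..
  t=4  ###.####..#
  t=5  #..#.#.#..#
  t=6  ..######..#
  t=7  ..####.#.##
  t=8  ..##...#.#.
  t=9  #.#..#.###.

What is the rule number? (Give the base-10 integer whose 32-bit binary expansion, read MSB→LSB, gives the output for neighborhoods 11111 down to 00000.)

  #####|#  b31=1 t=1,i=2
  ####.|.  b30=0 t=1,i=3
  ###.#|.  b29=0 t=1,i=4
  ###..|#  b28=1 t=1,i=8
  ##.##|#  b27=1 t=1,i=5
  ##.#.|.  b26=0 t=7,i=6
  ##..#|.  b25=0 t=1,i=9
  ##...|.  b24=0 t=8,i=4
  #.###|.  b23=0 t=1,i=6
  #.##.|#  b22=1 t=3,i=4
  #.#.#|#  b21=1 t=0,i=2
  #.#..|#  b20=1 t=0,i=4
  #..##|.  b19=0 t=1,i=10
  #..#.|#  b18=1 t=2,i=4
  #...#|#  b17=1 t=8,i=0
  #....|#  b16=1 t=0,i=6
  .####|#  b15=1 t=1,i=1
  .###.|.  b14=0 t=1,i=7
  .##.#|#  b13=1 t=3,i=5
  .##..|.  b12=0 t=3,i=8
  .#.##|.  b11=0 t=3,i=3
  .#.#.|#  b10=1 t=0,i=1
  .#..#|.  b9=0 t=2,i=6
  .#...|.  b8=0 t=0,i=5
  ..###|#  b7=1 t=1,i=0
  ..##.|#  b6=1 t=5,i=10
  ..#.#|#  b5=1 t=0,i=0
  ..#..|#  b4=1 t=2,i=5
  ...##|.  b3=0 t=8,i=1
  ...#.|.  b2=0 t=0,i=10
  ....#|.  b1=0 t=0,i=9
  .....|#  b0=1 t=0,i=7
  bits 10011000011101111010010011110001 = 2557977841

2557977841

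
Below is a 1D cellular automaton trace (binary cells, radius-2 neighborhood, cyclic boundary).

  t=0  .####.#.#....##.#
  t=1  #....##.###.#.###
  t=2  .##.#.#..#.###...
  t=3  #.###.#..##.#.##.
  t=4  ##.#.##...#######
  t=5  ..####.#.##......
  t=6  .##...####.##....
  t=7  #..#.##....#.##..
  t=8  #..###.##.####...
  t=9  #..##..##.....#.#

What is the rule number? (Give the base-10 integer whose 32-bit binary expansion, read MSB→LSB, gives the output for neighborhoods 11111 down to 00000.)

91318716

  [31] ##### => .  t=4,i=12
  [30] ####. => .  t=0,i=3
  [29] ###.# => .  t=0,i=4
  [28] ###.. => .  t=1,i=0
  [27] ##.## => .  t=1,i=7
  [26] ##.#. => #  t=0,i=5
  [25] ##..# => .  t=7,i=15
  [24] ##... => #  t=1,i=1
  [23] #.### => .  t=0,i=1
  [22] #.##. => #  t=3,i=14
  [21] #.#.# => #  t=0,i=6
  [20] #.#.. => #  t=0,i=8
  [19] #..## => .  t=3,i=8
  [18] #..#. => .  t=2,i=8
  [17] #...# => .  t=4,i=8
  [16] #.... => #  t=0,i=10
  [15] .#### => .  t=0,i=2
  [14] .###. => #  t=1,i=9
  [13] .##.# => #  t=0,i=14
  [12] .##.. => .  t=4,i=6
  [11] .#.## => #  t=0,i=0
  [10] .#.#. => .  t=0,i=7
  [9] .#..# => .  t=2,i=7
  [8] .#... => #  t=0,i=9
  [7] ..### => #  t=4,i=10
  [6] ..##. => .  t=0,i=13
  [5] ..#.# => #  t=2,i=9
  [4] ..#.. => #  t=7,i=0
  [3] ...## => #  t=0,i=12
  [2] ...#. => #  t=7,i=10
  [1] ....# => .  t=0,i=11
  [0] ..... => .  t=5,i=13
  bits 00000101011100010110100110111100 = 91318716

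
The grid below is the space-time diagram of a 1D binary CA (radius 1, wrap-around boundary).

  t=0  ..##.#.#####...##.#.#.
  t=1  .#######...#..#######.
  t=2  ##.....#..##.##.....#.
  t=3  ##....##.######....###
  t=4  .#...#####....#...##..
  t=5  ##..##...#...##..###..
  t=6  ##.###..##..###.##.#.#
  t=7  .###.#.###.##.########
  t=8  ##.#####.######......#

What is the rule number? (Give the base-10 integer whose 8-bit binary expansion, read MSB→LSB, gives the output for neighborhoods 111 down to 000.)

  [7] ### => .  t=0,i=8
  [6] ##. => #  t=0,i=3
  [5] #.# => #  t=0,i=4
  [4] #.. => .  t=0,i=12
  [3] .## => #  t=0,i=2
  [2] .#. => #  t=0,i=5
  [1] ..# => #  t=0,i=1
  [0] ... => .  t=0,i=0
  bits 01101110 = 110

110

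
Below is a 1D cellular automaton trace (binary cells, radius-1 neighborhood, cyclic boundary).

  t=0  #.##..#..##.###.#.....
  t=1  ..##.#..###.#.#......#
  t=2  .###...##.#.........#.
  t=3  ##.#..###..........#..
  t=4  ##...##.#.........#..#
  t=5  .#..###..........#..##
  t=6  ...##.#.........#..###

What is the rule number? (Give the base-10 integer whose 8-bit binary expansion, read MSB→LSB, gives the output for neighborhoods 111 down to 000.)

74

  ### -> .   bit 7 = 0  t=0,i=13
  ##. -> #   bit 6 = 1  t=0,i=3
  #.# -> .   bit 5 = 0  t=0,i=1
  #.. -> .   bit 4 = 0  t=0,i=4
  .## -> #   bit 3 = 1  t=0,i=2
  .#. -> .   bit 2 = 0  t=0,i=0
  ..# -> #   bit 1 = 1  t=0,i=5
  ... -> .   bit 0 = 0  t=0,i=18
  bits 01001010 = 74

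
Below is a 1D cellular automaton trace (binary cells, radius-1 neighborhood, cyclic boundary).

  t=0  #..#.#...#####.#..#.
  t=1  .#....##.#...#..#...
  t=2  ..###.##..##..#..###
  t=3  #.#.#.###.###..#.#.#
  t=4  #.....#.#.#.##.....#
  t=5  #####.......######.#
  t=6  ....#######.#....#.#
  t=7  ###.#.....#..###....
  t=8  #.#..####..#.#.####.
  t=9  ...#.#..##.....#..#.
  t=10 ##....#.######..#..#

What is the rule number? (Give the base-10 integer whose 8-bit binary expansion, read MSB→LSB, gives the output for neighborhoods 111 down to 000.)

89

  ###|.  b7=0 t=0,i=10
  ##.|#  b6=1 t=0,i=13
  #.#|.  b5=0 t=0,i=4
  #..|#  b4=1 t=0,i=1
  .##|#  b3=1 t=0,i=9
  .#.|.  b2=0 t=0,i=0
  ..#|.  b1=0 t=0,i=2
  ...|#  b0=1 t=0,i=7
  bits 01011001 = 89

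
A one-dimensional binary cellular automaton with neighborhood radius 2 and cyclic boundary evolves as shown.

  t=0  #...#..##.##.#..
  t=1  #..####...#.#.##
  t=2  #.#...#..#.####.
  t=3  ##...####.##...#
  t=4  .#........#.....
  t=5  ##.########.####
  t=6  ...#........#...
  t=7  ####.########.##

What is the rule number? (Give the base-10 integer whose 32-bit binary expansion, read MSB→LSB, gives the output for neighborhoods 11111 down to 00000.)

351079959

  [31] ##### => .  t=5,i=5
  [30] ####. => .  t=1,i=5
  [29] ###.# => .  t=2,i=14
  [28] ###.. => #  t=1,i=0
  [27] ##.## => .  t=0,i=9
  [26] ##.#. => #  t=0,i=12
  [25] ##..# => .  t=1,i=1
  [24] ##... => .  t=1,i=7
  [23] #.### => #  t=1,i=14
  [22] #.##. => #  t=0,i=10
  [21] #.#.# => #  t=1,i=12
  [20] #.#.. => .  t=0,i=13
  [19] #..## => #  t=0,i=6
  [18] #..#. => #  t=0,i=15
  [17] #...# => .  t=0,i=2
  [16] #.... => #  t=4,i=3
  [15] .#### => .  t=1,i=4
  [14] .###. => .  t=1,i=15
  [13] .##.# => .  t=0,i=8
  [12] .##.. => .  t=3,i=11
  [11] .#.## => #  t=1,i=13
  [10] .#.#. => #  t=1,i=11
  [9] .#..# => #  t=0,i=5
  [8] .#... => .  t=0,i=1
  [7] ..### => .  t=1,i=3
  [6] ..##. => .  t=0,i=7
  [5] ..#.# => .  t=1,i=10
  [4] ..#.. => #  t=0,i=0
  [3] ...## => .  t=3,i=4
  [2] ...#. => #  t=0,i=3
  [1] ....# => #  t=4,i=8
  [0] ..... => #  t=4,i=4
  bits 00010100111011010000111000010111 = 351079959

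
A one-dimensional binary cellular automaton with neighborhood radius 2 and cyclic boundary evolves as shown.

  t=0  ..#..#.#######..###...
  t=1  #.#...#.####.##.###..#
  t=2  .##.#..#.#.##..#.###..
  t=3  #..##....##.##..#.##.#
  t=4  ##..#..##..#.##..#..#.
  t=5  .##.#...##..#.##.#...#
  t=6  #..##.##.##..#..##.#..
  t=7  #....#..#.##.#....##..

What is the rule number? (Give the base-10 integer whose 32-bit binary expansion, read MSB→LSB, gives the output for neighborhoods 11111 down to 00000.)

3191003291

  ##### -> #   bit 31 = 1  t=0,i=9
  ####. -> .   bit 30 = 0  t=0,i=12
  ###.# -> #   bit 29 = 1  t=1,i=11
  ###.. -> #   bit 28 = 1  t=0,i=13
  ##.## -> #   bit 27 = 1  t=1,i=12
  ##.#. -> #   bit 26 = 1  t=1,i=1
  ##..# -> #   bit 25 = 1  t=0,i=14
  ##... -> .   bit 24 = 0  t=0,i=19
  #.### -> .   bit 23 = 0  t=0,i=7
  #.##. -> .   bit 22 = 0  t=1,i=13
  #.#.# -> #   bit 21 = 1  t=2,i=9
  #.#.. -> #   bit 20 = 1  t=1,i=2
  #..## -> .   bit 19 = 0  t=0,i=15
  #..#. -> .   bit 18 = 0  t=0,i=4
  #...# -> #   bit 17 = 1  t=1,i=4
  #.... -> .   bit 16 = 0  t=0,i=20
  .#### -> #   bit 15 = 1  t=0,i=8
  .###. -> #   bit 14 = 1  t=0,i=17
  .##.# -> .   bit 13 = 0  t=1,i=0
  .##.. -> #   bit 12 = 1  t=2,i=12
  .#.## -> #   bit 11 = 1  t=0,i=6
  .#.#. -> .   bit 10 = 0  t=2,i=8
  .#..# -> .   bit 9 = 0  t=0,i=3
  .#... -> .   bit 8 = 0  t=1,i=3
  ..### -> #   bit 7 = 1  t=0,i=16
  ..##. -> .   bit 6 = 0  t=1,i=21
  ..#.# -> .   bit 5 = 0  t=0,i=5
  ..#.. -> #   bit 4 = 1  t=0,i=2
  ...## -> #   bit 3 = 1  t=2,i=0
  ...#. -> .   bit 2 = 0  t=0,i=1
  ....# -> #   bit 1 = 1  t=0,i=0
  ..... -> #   bit 0 = 1  t=0,i=21
  bits 10111110001100101101100010011011 = 3191003291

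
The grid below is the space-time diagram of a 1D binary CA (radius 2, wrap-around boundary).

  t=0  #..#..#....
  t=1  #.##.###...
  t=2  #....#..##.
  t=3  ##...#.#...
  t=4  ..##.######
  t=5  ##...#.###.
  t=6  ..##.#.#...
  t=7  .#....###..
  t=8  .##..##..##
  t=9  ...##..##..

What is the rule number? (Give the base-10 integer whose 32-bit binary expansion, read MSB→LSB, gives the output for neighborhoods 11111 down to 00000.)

  [31] ##### => #  t=4,i=7
  [30] ####. => #  t=4,i=9
  [29] ###.# => .  t=5,i=9
  [28] ###.. => .  t=1,i=7
  [27] ##.## => .  t=1,i=4
  [26] ##.#. => .  t=2,i=10
  [25] ##..# => #  t=4,i=0
  [24] ##... => #  t=1,i=8
  [23] #.### => #  t=1,i=5
  [22] #.##. => .  t=1,i=2
  [21] #.#.# => .  t=6,i=5
  [20] #.#.. => #  t=2,i=0
  [19] #..## => #  t=2,i=7
  [18] #..#. => #  t=0,i=2
  [17] #...# => #  t=1,i=9
  [16] #.... => .  t=0,i=8
  [15] .#### => .  t=4,i=6
  [14] .###. => .  t=1,i=6
  [13] .##.# => .  t=1,i=3
  [12] .##.. => .  t=3,i=1
  [11] .#.## => .  t=1,i=1
  [10] .#.#. => #  t=3,i=6
  [9] .#..# => .  t=0,i=1
  [8] .#... => #  t=0,i=7
  [7] ..### => #  t=7,i=6
  [6] ..##. => .  t=2,i=8
  [5] ..#.# => #  t=1,i=0
  [4] ..#.. => #  t=0,i=0
  [3] ...## => #  t=3,i=10
  [2] ...#. => .  t=0,i=10
  [1] ....# => .  t=0,i=9
  [0] ..... => .  t=6,i=10
  bits 11000011100111100000010110111000 = 3281913272

3281913272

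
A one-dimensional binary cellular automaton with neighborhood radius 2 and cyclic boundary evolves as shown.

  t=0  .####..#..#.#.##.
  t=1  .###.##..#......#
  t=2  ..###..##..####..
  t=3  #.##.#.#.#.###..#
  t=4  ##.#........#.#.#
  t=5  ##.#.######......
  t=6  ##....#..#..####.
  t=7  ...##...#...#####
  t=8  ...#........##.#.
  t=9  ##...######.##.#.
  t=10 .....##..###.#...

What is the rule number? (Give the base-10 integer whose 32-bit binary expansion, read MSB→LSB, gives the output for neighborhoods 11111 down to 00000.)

  [31] ##### => .  t=5,i=7
  [30] ####. => #  t=0,i=3
  [29] ###.# => #  t=1,i=3
  [28] ###.. => .  t=0,i=4
  [27] ##.## => #  t=1,i=4
  [26] ##.#. => .  t=3,i=4
  [25] ##..# => #  t=0,i=5
  [24] ##... => .  t=2,i=15
  [23] #.### => .  t=1,i=1
  [22] #.##. => .  t=0,i=14
  [21] #.#.# => .  t=0,i=12
  [20] #.#.. => #  t=4,i=3
  [19] #..## => .  t=0,i=0
  [18] #..#. => #  t=0,i=6
  [17] #...# => .  t=7,i=1
  [16] #.... => #  t=1,i=11
  [15] .#### => #  t=0,i=2
  [14] .###. => #  t=1,i=2
  [13] .##.# => #  t=3,i=0
  [12] .##.. => .  t=0,i=15
  [11] .#.## => .  t=0,i=13
  [10] .#.#. => .  t=0,i=11
  [9] .#..# => .  t=0,i=8
  [8] .#... => .  t=1,i=10
  [7] ..### => #  t=0,i=1
  [6] ..##. => #  t=2,i=7
  [5] ..#.# => .  t=0,i=10
  [4] ..#.. => .  t=0,i=7
  [3] ...## => .  t=2,i=1
  [2] ...#. => .  t=1,i=15
  [1] ....# => #  t=1,i=14
  [0] ..... => #  t=1,i=12
  bits 01101010000101011110000011000011 = 1779818691

1779818691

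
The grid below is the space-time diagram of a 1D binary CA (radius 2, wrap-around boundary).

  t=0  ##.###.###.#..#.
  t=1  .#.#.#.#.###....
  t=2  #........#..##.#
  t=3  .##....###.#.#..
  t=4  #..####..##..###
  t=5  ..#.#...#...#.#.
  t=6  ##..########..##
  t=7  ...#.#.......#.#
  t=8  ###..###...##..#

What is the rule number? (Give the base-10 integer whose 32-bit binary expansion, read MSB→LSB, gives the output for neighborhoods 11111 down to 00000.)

  [31] ##### => .  t=6,i=6
  [30] ####. => .  t=4,i=5
  [29] ###.# => #  t=0,i=5
  [28] ###.. => .  t=1,i=11
  [27] ##.## => .  t=0,i=2
  [26] ##.#. => #  t=0,i=10
  [25] ##..# => .  t=4,i=1
  [24] ##... => #  t=1,i=12
  [23] #.### => #  t=0,i=3
  [22] #.##. => .  t=0,i=0
  [21] #.#.# => .  t=1,i=3
  [20] #.#.. => #  t=0,i=11
  [19] #..## => #  t=2,i=11
  [18] #..#. => .  t=0,i=13
  [17] #...# => #  t=3,i=15
  [16] #.... => #  t=1,i=13
  [15] .#### => #  t=4,i=4
  [14] .###. => .  t=0,i=4
  [13] .##.# => #  t=0,i=1
  [12] .##.. => .  t=2,i=0
  [11] .#.## => .  t=0,i=15
  [10] .#.#. => .  t=1,i=2
  [9] .#..# => .  t=0,i=12
  [8] .#... => #  t=3,i=14
  [7] ..### => .  t=3,i=7
  [6] ..##. => .  t=2,i=12
  [5] ..#.# => .  t=0,i=14
  [4] ..#.. => #  t=2,i=9
  [3] ...## => #  t=3,i=0
  [2] ...#. => #  t=1,i=0
  [1] ....# => #  t=1,i=15
  [0] ..... => .  t=1,i=14
  bits 00100101100110111010000100011110 = 630956318

630956318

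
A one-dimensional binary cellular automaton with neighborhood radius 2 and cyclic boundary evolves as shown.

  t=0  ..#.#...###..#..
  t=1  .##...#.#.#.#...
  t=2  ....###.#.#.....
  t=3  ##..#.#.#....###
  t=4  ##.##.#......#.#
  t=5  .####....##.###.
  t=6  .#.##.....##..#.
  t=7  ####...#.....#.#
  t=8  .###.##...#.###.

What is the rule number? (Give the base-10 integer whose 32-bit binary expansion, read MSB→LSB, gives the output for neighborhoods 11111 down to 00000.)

  ##### -> #   bit 31 = 1  t=3,i=15
  ####. -> #   bit 30 = 1  t=3,i=0
  ###.# -> #   bit 29 = 1  t=2,i=6
  ###.. -> #   bit 28 = 1  t=0,i=10
  ##.## -> #   bit 27 = 1  t=4,i=2
  ##.#. -> .   bit 26 = 0  t=2,i=7
  ##..# -> .   bit 25 = 0  t=0,i=11
  ##... -> .   bit 24 = 0  t=1,i=3
  #.### -> .   bit 23 = 0  t=4,i=15
  #.##. -> #   bit 22 = 1  t=4,i=3
  #.#.# -> #   bit 21 = 1  t=1,i=8
  #.#.. -> .   bit 20 = 0  t=0,i=4
  #..## -> .   bit 19 = 0  t=5,i=0
  #..#. -> #   bit 18 = 1  t=0,i=12
  #...# -> #   bit 17 = 1  t=0,i=6
  #.... -> .   bit 16 = 0  t=0,i=15
  .#### -> .   bit 15 = 0  t=3,i=14
  .###. -> .   bit 14 = 0  t=0,i=9
  .##.# -> #   bit 13 = 1  t=4,i=4
  .##.. -> .   bit 12 = 0  t=1,i=2
  .#.## -> #   bit 11 = 1  t=4,i=14
  .#.#. -> .   bit 10 = 0  t=0,i=3
  .#..# -> #   bit 9 = 1  t=6,i=15
  .#... -> .   bit 8 = 0  t=0,i=5
  ..### -> #   bit 7 = 1  t=0,i=8
  ..##. -> .   bit 6 = 0  t=1,i=1
  ..#.# -> #   bit 5 = 1  t=0,i=2
  ..#.. -> .   bit 4 = 0  t=0,i=13
  ...## -> .   bit 3 = 0  t=0,i=7
  ...#. -> #   bit 2 = 1  t=0,i=1
  ....# -> .   bit 1 = 0  t=0,i=0
  ..... -> #   bit 0 = 1  t=2,i=0
  bits 11111000011001100010101010100101 = 4167445157

4167445157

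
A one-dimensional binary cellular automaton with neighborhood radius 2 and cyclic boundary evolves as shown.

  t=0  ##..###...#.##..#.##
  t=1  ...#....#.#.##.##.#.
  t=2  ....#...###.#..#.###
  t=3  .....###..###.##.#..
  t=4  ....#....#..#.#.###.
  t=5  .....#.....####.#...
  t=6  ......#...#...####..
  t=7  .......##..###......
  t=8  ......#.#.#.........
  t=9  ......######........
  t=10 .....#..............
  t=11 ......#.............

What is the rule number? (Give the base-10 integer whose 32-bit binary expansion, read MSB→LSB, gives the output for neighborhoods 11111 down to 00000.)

  #####|.  b31=0 t=9,i=8
  ####.|.  b30=0 t=0,i=0
  ###.#|#  b29=1 t=2,i=10
  ###..|.  b28=0 t=0,i=1
  ##.##|.  b27=0 t=1,i=14
  ##.#.|#  b26=1 t=1,i=17
  ##..#|.  b25=0 t=0,i=2
  ##...|.  b24=0 t=0,i=7
  #.###|#  b23=1 t=0,i=18
  #.##.|#  b22=1 t=0,i=12
  #.#.#|#  b21=1 t=1,i=10
  #.#..|#  b20=1 t=1,i=18
  #..##|#  b19=1 t=0,i=3
  #..#.|#  b18=1 t=0,i=15
  #...#|#  b17=1 t=0,i=8
  #....|.  b16=0 t=1,i=0
  .####|.  b15=0 t=0,i=19
  .###.|.  b14=0 t=0,i=5
  .##.#|.  b13=0 t=1,i=13
  .##..|#  b12=1 t=0,i=13
  .#.##|.  b11=0 t=0,i=11
  .#.#.|#  b10=1 t=1,i=9
  .#..#|.  b9=0 t=2,i=13
  .#...|#  b8=1 t=1,i=4
  ..###|.  b7=0 t=0,i=4
  ..##.|.  b6=0 t=7,i=7
  ..#.#|#  b5=1 t=0,i=10
  ..#..|.  b4=0 t=1,i=3
  ...##|#  b3=1 t=2,i=7
  ...#.|.  b2=0 t=0,i=9
  ....#|.  b1=0 t=1,i=1
  .....|.  b0=0 t=3,i=0
  bits 00100100111111100001010100101000 = 620631336

620631336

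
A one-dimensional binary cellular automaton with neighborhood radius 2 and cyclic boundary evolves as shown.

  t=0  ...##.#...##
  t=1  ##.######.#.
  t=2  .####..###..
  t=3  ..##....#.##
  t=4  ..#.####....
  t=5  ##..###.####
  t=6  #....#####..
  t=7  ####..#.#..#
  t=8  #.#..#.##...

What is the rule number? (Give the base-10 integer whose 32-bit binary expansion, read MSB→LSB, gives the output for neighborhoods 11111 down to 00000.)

  nb #####: next=.  (t=1,i=5, bit31=0)
  nb ####.: next=#  (t=1,i=7, bit30=1)
  nb ###.#: next=#  (t=1,i=8, bit29=1)
  nb ###..: next=.  (t=2,i=4, bit28=0)
  nb ##.##: next=#  (t=1,i=2, bit27=1)
  nb ##.#.: next=#  (t=0,i=5, bit26=1)
  nb ##..#: next=.  (t=2,i=5, bit25=0)
  nb ##...: next=#  (t=0,i=0, bit24=1)
  nb #.###: next=#  (t=1,i=3, bit23=1)
  nb #.##.: next=.  (t=1,i=0, bit22=0)
  nb #.#.#: next=.  (t=1,i=10, bit21=0)
  nb #.#..: next=#  (t=0,i=6, bit20=1)
  nb #..##: next=.  (t=2,i=6, bit19=0)
  nb #..#.: next=#  (t=6,i=11, bit18=1)
  nb #...#: next=#  (t=0,i=1, bit17=1)
  nb #....: next=#  (t=3,i=5, bit16=1)
  nb .####: next=#  (t=1,i=4, bit15=1)
  nb .###.: next=#  (t=2,i=8, bit14=1)
  nb .##.#: next=#  (t=0,i=4, bit13=1)
  nb .##..: next=.  (t=0,i=11, bit12=0)
  nb .#.##: next=.  (t=1,i=11, bit11=0)
  nb .#.#.: next=#  (t=7,i=7, bit10=1)
  nb .#..#: next=.  (t=7,i=9, bit9=0)
  nb .#...: next=#  (t=0,i=7, bit8=1)
  nb ..###: next=.  (t=2,i=1, bit7=0)
  nb ..##.: next=#  (t=0,i=3, bit6=1)
  nb ..#.#: next=.  (t=3,i=8, bit5=0)
  nb ..#..: next=#  (t=6,i=0, bit4=1)
  nb ...##: next=.  (t=0,i=2, bit3=0)
  nb ...#.: next=#  (t=3,i=7, bit2=1)
  nb ....#: next=#  (t=3,i=6, bit1=1)
  nb .....: next=#  (t=4,i=10, bit0=1)
  bits 01101101100101111110010101010111 = 1838671191

1838671191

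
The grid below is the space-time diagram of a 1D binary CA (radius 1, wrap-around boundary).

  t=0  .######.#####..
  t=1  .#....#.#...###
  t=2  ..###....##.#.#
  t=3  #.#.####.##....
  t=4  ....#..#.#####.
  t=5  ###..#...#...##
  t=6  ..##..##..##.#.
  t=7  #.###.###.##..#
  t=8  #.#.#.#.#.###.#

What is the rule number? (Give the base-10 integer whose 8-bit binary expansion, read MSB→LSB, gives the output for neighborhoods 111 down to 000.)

  nb ###: next=.  (t=0,i=2, bit7=0)
  nb ##.: next=#  (t=0,i=6, bit6=1)
  nb #.#: next=.  (t=0,i=7, bit5=0)
  nb #..: next=#  (t=0,i=13, bit4=1)
  nb .##: next=#  (t=0,i=1, bit3=1)
  nb .#.: next=.  (t=1,i=1, bit2=0)
  nb ..#: next=.  (t=0,i=0, bit1=0)
  nb ...: next=#  (t=0,i=14, bit0=1)
  bits 01011001 = 89

89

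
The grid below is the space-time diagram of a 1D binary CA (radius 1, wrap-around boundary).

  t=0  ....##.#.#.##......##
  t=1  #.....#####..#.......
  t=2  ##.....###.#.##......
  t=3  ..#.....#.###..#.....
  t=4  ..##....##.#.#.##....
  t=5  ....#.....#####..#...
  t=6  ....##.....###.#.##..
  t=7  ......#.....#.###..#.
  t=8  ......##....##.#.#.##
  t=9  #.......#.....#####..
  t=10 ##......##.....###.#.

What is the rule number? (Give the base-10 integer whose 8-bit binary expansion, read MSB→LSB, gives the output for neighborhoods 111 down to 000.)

  nb ###: next=#  (t=1,i=7, bit7=1)
  nb ##.: next=.  (t=0,i=5, bit6=0)
  nb #.#: next=#  (t=0,i=6, bit5=1)
  nb #..: next=#  (t=0,i=0, bit4=1)
  nb .##: next=.  (t=0,i=4, bit3=0)
  nb .#.: next=#  (t=0,i=7, bit2=1)
  nb ..#: next=.  (t=0,i=3, bit1=0)
  nb ...: next=.  (t=0,i=1, bit0=0)
  bits 10110100 = 180

180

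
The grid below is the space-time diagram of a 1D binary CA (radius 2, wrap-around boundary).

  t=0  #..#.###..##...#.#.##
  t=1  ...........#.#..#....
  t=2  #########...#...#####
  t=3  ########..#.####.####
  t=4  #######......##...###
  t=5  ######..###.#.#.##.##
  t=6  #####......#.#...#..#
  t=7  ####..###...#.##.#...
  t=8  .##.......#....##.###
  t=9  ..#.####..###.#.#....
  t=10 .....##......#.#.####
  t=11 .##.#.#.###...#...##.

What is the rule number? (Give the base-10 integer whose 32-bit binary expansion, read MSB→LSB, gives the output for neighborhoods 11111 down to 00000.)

3288577305

  [31] ##### => #  t=2,i=0
  [30] ####. => #  t=2,i=7
  [29] ###.# => .  t=3,i=15
  [28] ###.. => .  t=0,i=0
  [27] ##.## => .  t=3,i=16
  [26] ##.#. => #  t=5,i=11
  [25] ##..# => .  t=0,i=1
  [24] ##... => .  t=0,i=12
  [23] #.### => .  t=0,i=5
  [22] #.##. => .  t=5,i=16
  [21] #.#.# => .  t=0,i=17
  [20] #.#.. => .  t=1,i=13
  [19] #..## => .  t=0,i=9
  [18] #..#. => .  t=0,i=2
  [17] #...# => #  t=0,i=13
  [16] #.... => #  t=1,i=18
  [15] .#### => #  t=2,i=17
  [14] .###. => .  t=0,i=6
  [13] .##.# => #  t=5,i=17
  [12] .##.. => #  t=0,i=11
  [11] .#.## => .  t=0,i=4
  [10] .#.#. => #  t=0,i=16
  [9] .#..# => .  t=1,i=14
  [8] .#... => #  t=1,i=17
  [7] ..### => .  t=2,i=16
  [6] ..##. => .  t=0,i=10
  [5] ..#.# => .  t=0,i=3
  [4] ..#.. => #  t=1,i=16
  [3] ...## => #  t=2,i=15
  [2] ...#. => .  t=0,i=14
  [1] ....# => .  t=1,i=9
  [0] ..... => #  t=1,i=0
  bits 11000100000000111011010100011001 = 3288577305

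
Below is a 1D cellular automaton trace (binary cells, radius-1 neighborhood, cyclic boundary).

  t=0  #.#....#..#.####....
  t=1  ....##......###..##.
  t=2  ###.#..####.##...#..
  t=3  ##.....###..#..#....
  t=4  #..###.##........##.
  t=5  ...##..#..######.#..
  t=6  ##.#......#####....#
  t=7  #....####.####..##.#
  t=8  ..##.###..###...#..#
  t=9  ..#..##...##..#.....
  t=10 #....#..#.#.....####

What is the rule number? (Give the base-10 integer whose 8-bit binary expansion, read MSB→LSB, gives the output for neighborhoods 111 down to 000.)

  ###|#  b7=1 t=0,i=13
  ##.|.  b6=0 t=0,i=15
  #.#|.  b5=0 t=0,i=1
  #..|.  b4=0 t=0,i=3
  .##|#  b3=1 t=0,i=12
  .#.|.  b2=0 t=0,i=0
  ..#|.  b1=0 t=0,i=6
  ...|#  b0=1 t=0,i=4
  bits 10001001 = 137

137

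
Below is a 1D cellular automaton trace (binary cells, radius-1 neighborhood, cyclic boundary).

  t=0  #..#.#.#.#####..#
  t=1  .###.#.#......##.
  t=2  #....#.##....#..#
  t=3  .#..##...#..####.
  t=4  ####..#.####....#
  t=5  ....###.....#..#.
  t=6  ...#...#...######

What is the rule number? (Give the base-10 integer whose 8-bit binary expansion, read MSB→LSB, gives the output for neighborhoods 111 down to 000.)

  ###|.  b7=0 t=0,i=10
  ##.|.  b6=0 t=0,i=0
  #.#|.  b5=0 t=0,i=4
  #..|#  b4=1 t=0,i=1
  .##|.  b3=0 t=0,i=9
  .#.|#  b2=1 t=0,i=3
  ..#|#  b1=1 t=0,i=2
  ...|.  b0=0 t=1,i=9
  bits 00010110 = 22

22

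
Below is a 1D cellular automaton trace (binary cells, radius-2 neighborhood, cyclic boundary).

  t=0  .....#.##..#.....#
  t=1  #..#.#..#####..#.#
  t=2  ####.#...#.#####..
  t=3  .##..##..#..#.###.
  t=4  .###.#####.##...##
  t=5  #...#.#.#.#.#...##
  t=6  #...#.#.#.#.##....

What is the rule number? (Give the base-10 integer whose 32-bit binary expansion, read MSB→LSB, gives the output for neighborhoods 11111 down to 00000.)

  nb #####: next=.  (t=1,i=10, bit31=0)
  nb ####.: next=#  (t=1,i=11, bit30=1)
  nb ###.#: next=.  (t=2,i=3, bit29=0)
  nb ###..: next=#  (t=1,i=12, bit28=1)
  nb ##.##: next=#  (t=4,i=0, bit27=1)
  nb ##.#.: next=.  (t=2,i=4, bit26=0)
  nb ##..#: next=#  (t=0,i=9, bit25=1)
  nb ##...: next=.  (t=4,i=13, bit24=0)
  nb #.###: next=.  (t=2,i=11, bit23=0)
  nb #.##.: next=.  (t=0,i=7, bit22=0)
  nb #.#.#: next=#  (t=5,i=6, bit21=1)
  nb #.#..: next=#  (t=1,i=5, bit20=1)
  nb #..##: next=.  (t=1,i=7, bit19=0)
  nb #..#.: next=#  (t=0,i=10, bit18=1)
  nb #...#: next=.  (t=2,i=7, bit17=0)
  nb #....: next=.  (t=0,i=1, bit16=0)
  nb .####: next=#  (t=1,i=9, bit15=1)
  nb .###.: next=.  (t=3,i=15, bit14=0)
  nb .##.#: next=#  (t=4,i=17, bit13=1)
  nb .##..: next=#  (t=0,i=8, bit12=1)
  nb .#.##: next=.  (t=0,i=6, bit11=0)
  nb .#.#.: next=.  (t=1,i=4, bit10=0)
  nb .#..#: next=.  (t=1,i=6, bit9=0)
  nb .#...: next=#  (t=0,i=0, bit8=1)
  nb ..###: next=.  (t=1,i=8, bit7=0)
  nb ..##.: next=#  (t=3,i=1, bit6=1)
  nb ..#.#: next=#  (t=0,i=5, bit5=1)
  nb ..#..: next=#  (t=0,i=11, bit4=1)
  nb ...##: next=.  (t=4,i=15, bit3=0)
  nb ...#.: next=.  (t=0,i=4, bit2=0)
  nb ....#: next=#  (t=0,i=3, bit1=1)
  nb .....: next=.  (t=0,i=2, bit0=0)
  bits 01011010001101001011000101110010 = 1513402738

1513402738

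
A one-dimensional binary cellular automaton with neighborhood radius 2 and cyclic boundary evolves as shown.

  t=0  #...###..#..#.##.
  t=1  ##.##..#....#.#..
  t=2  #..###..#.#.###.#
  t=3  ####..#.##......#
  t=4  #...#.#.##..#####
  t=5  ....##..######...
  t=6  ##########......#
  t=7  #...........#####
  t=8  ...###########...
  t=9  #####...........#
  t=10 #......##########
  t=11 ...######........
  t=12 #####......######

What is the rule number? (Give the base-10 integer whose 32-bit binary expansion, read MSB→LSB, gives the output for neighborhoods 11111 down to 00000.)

  ##### -> .   bit 31 = 0  t=3,i=1
  ####. -> .   bit 30 = 0  t=3,i=2
  ###.# -> .   bit 29 = 0  t=2,i=14
  ###.. -> .   bit 28 = 0  t=0,i=6
  ##.## -> .   bit 27 = 0  t=1,i=2
  ##.#. -> .   bit 26 = 0  t=0,i=16
  ##..# -> #   bit 25 = 1  t=0,i=7
  ##... -> .   bit 24 = 0  t=3,i=10
  #.### -> .   bit 23 = 0  t=2,i=12
  #.##. -> #   bit 22 = 1  t=0,i=14
  #.#.# -> .   bit 21 = 0  t=2,i=10
  #.#.. -> #   bit 20 = 1  t=0,i=0
  #..## -> #   bit 19 = 1  t=1,i=16
  #..#. -> .   bit 18 = 0  t=0,i=8
  #...# -> .   bit 17 = 0  t=0,i=2
  #.... -> .   bit 16 = 0  t=1,i=9
  .#### -> #   bit 15 = 1  t=3,i=0
  .###. -> .   bit 14 = 0  t=0,i=5
  .##.# -> .   bit 13 = 0  t=0,i=15
  .##.. -> #   bit 12 = 1  t=1,i=4
  .#.## -> .   bit 11 = 0  t=0,i=13
  .#.#. -> #   bit 10 = 1  t=1,i=13
  .#..# -> .   bit 9 = 0  t=0,i=10
  .#... -> #   bit 8 = 1  t=0,i=1
  ..### -> #   bit 7 = 1  t=0,i=4
  ..##. -> #   bit 6 = 1  t=1,i=0
  ..#.# -> #   bit 5 = 1  t=0,i=12
  ..#.. -> .   bit 4 = 0  t=0,i=9
  ...## -> #   bit 3 = 1  t=0,i=3
  ...#. -> .   bit 2 = 0  t=1,i=11
  ....# -> #   bit 1 = 1  t=1,i=10
  ..... -> #   bit 0 = 1  t=3,i=12
  bits 00000010010110001001010111101011 = 39359979

39359979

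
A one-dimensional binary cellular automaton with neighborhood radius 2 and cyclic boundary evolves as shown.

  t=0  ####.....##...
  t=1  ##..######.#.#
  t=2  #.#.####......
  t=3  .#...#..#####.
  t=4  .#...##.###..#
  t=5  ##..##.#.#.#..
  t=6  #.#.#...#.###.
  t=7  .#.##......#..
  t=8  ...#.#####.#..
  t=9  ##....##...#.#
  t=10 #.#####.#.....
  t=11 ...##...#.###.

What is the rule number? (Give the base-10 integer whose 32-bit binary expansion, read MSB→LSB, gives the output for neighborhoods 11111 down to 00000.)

  nb #####: next=#  (t=1,i=6, bit31=1)
  nb ####.: next=.  (t=0,i=2, bit30=0)
  nb ###.#: next=.  (t=1,i=9, bit29=0)
  nb ###..: next=.  (t=0,i=3, bit28=0)
  nb ##.##: next=#  (t=4,i=7, bit27=1)
  nb ##.#.: next=.  (t=1,i=10, bit26=0)
  nb ##..#: next=#  (t=1,i=2, bit25=1)
  nb ##...: next=#  (t=0,i=4, bit24=1)
  nb #.###: next=.  (t=1,i=13, bit23=0)
  nb #.##.: next=#  (t=7,i=3, bit22=1)
  nb #.#.#: next=.  (t=1,i=11, bit21=0)
  nb #.#..: next=#  (t=4,i=1, bit20=1)
  nb #..##: next=.  (t=1,i=3, bit19=0)
  nb #..#.: next=.  (t=3,i=0, bit18=0)
  nb #...#: next=.  (t=0,i=12, bit17=0)
  nb #....: next=#  (t=0,i=5, bit16=1)
  nb .####: next=#  (t=0,i=1, bit15=1)
  nb .###.: next=#  (t=1,i=0, bit14=1)
  nb .##.#: next=.  (t=4,i=6, bit13=0)
  nb .##..: next=.  (t=0,i=10, bit12=0)
  nb .#.##: next=.  (t=1,i=12, bit11=0)
  nb .#.#.: next=#  (t=2,i=1, bit10=1)
  nb .#..#: next=#  (t=3,i=6, bit9=1)
  nb .#...: next=.  (t=3,i=2, bit8=0)
  nb ..###: next=#  (t=0,i=0, bit7=1)
  nb ..##.: next=#  (t=0,i=9, bit6=1)
  nb ..#.#: next=.  (t=2,i=0, bit5=0)
  nb ..#..: next=#  (t=3,i=1, bit4=1)
  nb ...##: next=#  (t=0,i=8, bit3=1)
  nb ...#.: next=.  (t=2,i=13, bit2=0)
  nb ....#: next=#  (t=0,i=7, bit1=1)
  nb .....: next=#  (t=0,i=6, bit0=1)
  bits 10001011010100011100011011011011 = 2337392347

2337392347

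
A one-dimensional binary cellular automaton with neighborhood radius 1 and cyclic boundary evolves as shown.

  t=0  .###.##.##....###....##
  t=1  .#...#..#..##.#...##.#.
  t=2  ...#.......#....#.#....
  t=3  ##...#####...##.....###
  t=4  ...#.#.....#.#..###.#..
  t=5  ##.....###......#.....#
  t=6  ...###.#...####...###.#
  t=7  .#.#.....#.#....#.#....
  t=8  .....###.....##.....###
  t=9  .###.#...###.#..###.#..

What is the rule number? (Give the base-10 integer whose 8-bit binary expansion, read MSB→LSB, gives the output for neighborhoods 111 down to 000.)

9

  ###|.  b7=0 t=0,i=2
  ##.|.  b6=0 t=0,i=3
  #.#|.  b5=0 t=0,i=0
  #..|.  b4=0 t=0,i=10
  .##|#  b3=1 t=0,i=1
  .#.|.  b2=0 t=1,i=1
  ..#|.  b1=0 t=0,i=13
  ...|#  b0=1 t=0,i=11
  bits 00001001 = 9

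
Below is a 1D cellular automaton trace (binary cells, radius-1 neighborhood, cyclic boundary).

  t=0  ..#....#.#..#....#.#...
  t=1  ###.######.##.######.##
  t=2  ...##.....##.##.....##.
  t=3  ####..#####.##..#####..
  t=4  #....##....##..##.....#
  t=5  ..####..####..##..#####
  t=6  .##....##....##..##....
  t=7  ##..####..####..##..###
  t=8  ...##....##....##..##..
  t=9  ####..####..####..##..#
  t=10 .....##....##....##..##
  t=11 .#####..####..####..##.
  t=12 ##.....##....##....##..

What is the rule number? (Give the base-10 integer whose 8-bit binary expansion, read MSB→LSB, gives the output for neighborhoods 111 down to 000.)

47

  [7] ### => .  t=1,i=0
  [6] ##. => .  t=1,i=2
  [5] #.# => #  t=0,i=8
  [4] #.. => .  t=0,i=3
  [3] .## => #  t=1,i=4
  [2] .#. => #  t=0,i=2
  [1] ..# => #  t=0,i=1
  [0] ... => #  t=0,i=0
  bits 00101111 = 47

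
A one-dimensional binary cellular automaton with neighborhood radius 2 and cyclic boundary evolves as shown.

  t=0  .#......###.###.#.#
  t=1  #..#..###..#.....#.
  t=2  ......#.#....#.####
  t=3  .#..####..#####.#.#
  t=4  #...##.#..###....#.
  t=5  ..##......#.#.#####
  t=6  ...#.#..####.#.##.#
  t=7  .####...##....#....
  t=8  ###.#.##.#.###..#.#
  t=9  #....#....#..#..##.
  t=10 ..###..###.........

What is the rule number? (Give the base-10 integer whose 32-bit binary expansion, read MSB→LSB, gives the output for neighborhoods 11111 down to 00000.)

2550373550

  #####|#  b31=1 t=3,i=12
  ####.|.  b30=0 t=2,i=17
  ###.#|.  b29=0 t=0,i=10
  ###..|#  b28=1 t=1,i=8
  ##.##|#  b27=1 t=0,i=11
  ##.#.|.  b26=0 t=0,i=15
  ##..#|.  b25=0 t=1,i=9
  ##...|.  b24=0 t=2,i=0
  #.###|.  b23=0 t=0,i=12
  #.##.|.  b22=0 t=6,i=15
  #.#.#|.  b21=0 t=0,i=16
  #.#..|.  b20=0 t=0,i=1
  #..##|.  b19=0 t=1,i=5
  #..#.|.  b18=0 t=1,i=2
  #...#|#  b17=1 t=4,i=2
  #....|#  b16=1 t=0,i=3
  .####|#  b15=1 t=2,i=16
  .###.|.  b14=0 t=0,i=9
  .##.#|.  b13=0 t=4,i=5
  .##..|#  b12=1 t=5,i=3
  .#.##|#  b11=1 t=2,i=14
  .#.#.|#  b10=1 t=0,i=0
  .#..#|.  b9=0 t=1,i=1
  .#...|.  b8=0 t=0,i=2
  ..###|#  b7=1 t=0,i=8
  ..##.|.  b6=0 t=4,i=4
  ..#.#|#  b5=1 t=1,i=17
  ..#..|.  b4=0 t=1,i=3
  ...##|#  b3=1 t=0,i=7
  ...#.|#  b2=1 t=1,i=16
  ....#|#  b1=1 t=0,i=6
  .....|.  b0=0 t=0,i=4
  bits 10011000000000111001110010101110 = 2550373550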